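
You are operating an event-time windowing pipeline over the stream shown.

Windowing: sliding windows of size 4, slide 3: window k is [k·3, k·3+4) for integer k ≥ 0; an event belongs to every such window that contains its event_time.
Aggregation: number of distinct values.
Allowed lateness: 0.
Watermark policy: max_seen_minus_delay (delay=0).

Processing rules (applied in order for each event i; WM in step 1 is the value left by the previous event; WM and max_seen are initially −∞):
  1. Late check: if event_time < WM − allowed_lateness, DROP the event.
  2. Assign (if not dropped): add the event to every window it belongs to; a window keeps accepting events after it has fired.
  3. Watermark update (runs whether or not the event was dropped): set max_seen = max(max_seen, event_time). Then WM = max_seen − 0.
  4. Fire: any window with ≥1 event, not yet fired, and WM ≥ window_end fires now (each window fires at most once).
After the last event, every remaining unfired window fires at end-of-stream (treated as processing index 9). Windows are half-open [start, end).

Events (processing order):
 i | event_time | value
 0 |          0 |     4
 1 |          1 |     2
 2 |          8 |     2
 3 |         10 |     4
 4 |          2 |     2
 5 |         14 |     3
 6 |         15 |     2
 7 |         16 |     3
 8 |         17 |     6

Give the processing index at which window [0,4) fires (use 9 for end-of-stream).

i=0 t=0 v=4: → [0,4); WM=0
i=1 t=1 v=2: → [0,4); WM=1
i=2 t=8 v=2: → [6,10); WM=8; [0,4) fires=2
i=3 t=10 v=4: → [9,13); WM=10; [6,10) fires=1
i=4 t=2 v=2: DROP (t<10-0); WM=10
i=5 t=14 v=3: → [12,16); WM=14; [9,13) fires=1
i=6 t=15 v=2: → [15,19),[12,16); WM=15
i=7 t=16 v=3: → [15,19); WM=16; [12,16) fires=2
i=8 t=17 v=6: → [15,19); WM=17

2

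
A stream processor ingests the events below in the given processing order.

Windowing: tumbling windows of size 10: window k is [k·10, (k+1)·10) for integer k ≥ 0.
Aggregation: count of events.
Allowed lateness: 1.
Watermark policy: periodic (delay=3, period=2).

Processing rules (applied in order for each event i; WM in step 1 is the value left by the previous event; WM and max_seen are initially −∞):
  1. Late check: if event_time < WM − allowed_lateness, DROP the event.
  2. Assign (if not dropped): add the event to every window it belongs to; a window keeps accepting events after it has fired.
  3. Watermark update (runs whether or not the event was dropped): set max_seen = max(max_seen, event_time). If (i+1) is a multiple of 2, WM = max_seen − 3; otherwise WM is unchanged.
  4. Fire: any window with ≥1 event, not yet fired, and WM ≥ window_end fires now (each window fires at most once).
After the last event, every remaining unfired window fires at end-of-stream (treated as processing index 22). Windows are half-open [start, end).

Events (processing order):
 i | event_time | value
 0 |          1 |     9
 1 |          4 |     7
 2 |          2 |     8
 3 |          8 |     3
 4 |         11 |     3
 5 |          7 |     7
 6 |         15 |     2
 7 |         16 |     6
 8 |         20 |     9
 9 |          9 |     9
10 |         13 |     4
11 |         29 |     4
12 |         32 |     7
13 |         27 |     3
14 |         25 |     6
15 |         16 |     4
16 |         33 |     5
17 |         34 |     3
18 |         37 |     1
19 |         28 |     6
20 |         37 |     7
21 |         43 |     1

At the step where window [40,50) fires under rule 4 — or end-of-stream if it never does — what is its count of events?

1

i=0 t=1 v=9: → [0,10); WM=−∞
i=1 t=4 v=7: → [0,10); WM=1
i=2 t=2 v=8: → [0,10); WM=1
i=3 t=8 v=3: → [0,10); WM=5
i=4 t=11 v=3: → [10,20); WM=5
i=5 t=7 v=7: → [0,10); WM=8
i=6 t=15 v=2: → [10,20); WM=8
i=7 t=16 v=6: → [10,20); WM=13; [0,10) fires=5
i=8 t=20 v=9: → [20,30); WM=13
i=9 t=9 v=9: DROP (t<13-1); WM=17
i=10 t=13 v=4: DROP (t<17-1); WM=17
i=11 t=29 v=4: → [20,30); WM=26; [10,20) fires=3
i=12 t=32 v=7: → [30,40); WM=26
i=13 t=27 v=3: → [20,30); WM=29
i=14 t=25 v=6: DROP (t<29-1); WM=29
i=15 t=16 v=4: DROP (t<29-1); WM=29
i=16 t=33 v=5: → [30,40); WM=29
i=17 t=34 v=3: → [30,40); WM=31; [20,30) fires=3
i=18 t=37 v=1: → [30,40); WM=31
i=19 t=28 v=6: DROP (t<31-1); WM=34
i=20 t=37 v=7: → [30,40); WM=34
i=21 t=43 v=1: → [40,50); WM=40; [30,40) fires=5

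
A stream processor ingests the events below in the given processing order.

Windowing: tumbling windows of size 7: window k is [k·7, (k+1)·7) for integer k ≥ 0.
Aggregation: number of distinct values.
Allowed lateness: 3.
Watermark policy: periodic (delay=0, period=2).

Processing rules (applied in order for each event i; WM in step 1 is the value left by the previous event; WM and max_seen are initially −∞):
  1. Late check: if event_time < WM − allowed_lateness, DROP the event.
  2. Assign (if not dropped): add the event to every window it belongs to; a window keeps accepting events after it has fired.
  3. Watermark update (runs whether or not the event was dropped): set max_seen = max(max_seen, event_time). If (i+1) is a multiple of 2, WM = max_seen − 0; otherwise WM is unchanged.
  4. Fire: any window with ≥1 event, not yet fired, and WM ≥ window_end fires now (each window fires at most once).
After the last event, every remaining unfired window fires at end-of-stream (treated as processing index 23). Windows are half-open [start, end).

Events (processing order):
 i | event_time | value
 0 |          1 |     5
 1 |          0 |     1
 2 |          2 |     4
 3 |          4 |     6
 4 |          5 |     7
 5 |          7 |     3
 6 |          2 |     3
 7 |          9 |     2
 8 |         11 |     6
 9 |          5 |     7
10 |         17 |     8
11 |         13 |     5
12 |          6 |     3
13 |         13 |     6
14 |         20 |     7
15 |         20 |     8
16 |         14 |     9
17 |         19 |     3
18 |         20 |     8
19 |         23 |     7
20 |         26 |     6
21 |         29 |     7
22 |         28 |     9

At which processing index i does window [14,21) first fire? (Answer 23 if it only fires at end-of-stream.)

19

i=0 t=1 v=5: → [0,7); WM=−∞
i=1 t=0 v=1: → [0,7); WM=1
i=2 t=2 v=4: → [0,7); WM=1
i=3 t=4 v=6: → [0,7); WM=4
i=4 t=5 v=7: → [0,7); WM=4
i=5 t=7 v=3: → [7,14); WM=7; [0,7) fires=5
i=6 t=2 v=3: DROP (t<7-3); WM=7
i=7 t=9 v=2: → [7,14); WM=9
i=8 t=11 v=6: → [7,14); WM=9
i=9 t=5 v=7: DROP (t<9-3); WM=11
i=10 t=17 v=8: → [14,21); WM=11
i=11 t=13 v=5: → [7,14); WM=17; [7,14) fires=4
i=12 t=6 v=3: DROP (t<17-3); WM=17
i=13 t=13 v=6: DROP (t<17-3); WM=17
i=14 t=20 v=7: → [14,21); WM=17
i=15 t=20 v=8: → [14,21); WM=20
i=16 t=14 v=9: DROP (t<20-3); WM=20
i=17 t=19 v=3: → [14,21); WM=20
i=18 t=20 v=8: → [14,21); WM=20
i=19 t=23 v=7: → [21,28); WM=23; [14,21) fires=3
i=20 t=26 v=6: → [21,28); WM=23
i=21 t=29 v=7: → [28,35); WM=29; [21,28) fires=2
i=22 t=28 v=9: → [28,35); WM=29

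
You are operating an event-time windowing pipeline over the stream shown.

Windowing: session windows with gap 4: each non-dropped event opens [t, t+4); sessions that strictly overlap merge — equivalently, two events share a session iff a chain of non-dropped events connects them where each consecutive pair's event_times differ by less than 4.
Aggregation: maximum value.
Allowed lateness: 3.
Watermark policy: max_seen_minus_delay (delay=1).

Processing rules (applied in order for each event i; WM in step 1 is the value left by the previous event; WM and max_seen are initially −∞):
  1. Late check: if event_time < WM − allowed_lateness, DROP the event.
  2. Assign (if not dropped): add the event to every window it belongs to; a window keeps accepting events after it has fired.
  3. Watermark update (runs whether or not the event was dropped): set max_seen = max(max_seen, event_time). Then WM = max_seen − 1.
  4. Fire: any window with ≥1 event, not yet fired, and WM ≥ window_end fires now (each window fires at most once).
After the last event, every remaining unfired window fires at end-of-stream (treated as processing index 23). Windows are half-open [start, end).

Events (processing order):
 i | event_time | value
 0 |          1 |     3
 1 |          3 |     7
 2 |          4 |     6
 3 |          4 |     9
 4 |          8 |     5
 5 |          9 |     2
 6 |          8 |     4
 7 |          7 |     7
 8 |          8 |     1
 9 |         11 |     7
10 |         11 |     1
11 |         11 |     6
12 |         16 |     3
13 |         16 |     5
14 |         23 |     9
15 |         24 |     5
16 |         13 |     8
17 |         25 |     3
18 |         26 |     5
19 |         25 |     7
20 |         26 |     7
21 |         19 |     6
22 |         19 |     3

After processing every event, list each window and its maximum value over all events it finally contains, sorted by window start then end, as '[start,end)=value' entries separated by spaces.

i=0 t=1 v=3: → [1,5); WM=0
i=1 t=3 v=7: → [1,7); WM=2
i=2 t=4 v=6: → [1,8); WM=3
i=3 t=4 v=9: → [1,8); WM=3
i=4 t=8 v=5: → [8,12); WM=7
i=5 t=9 v=2: → [8,13); WM=8
i=6 t=8 v=4: → [8,13); WM=8
i=7 t=7 v=7: → [1,13); WM=8
i=8 t=8 v=1: → [1,13); WM=8
i=9 t=11 v=7: → [1,15); WM=10
i=10 t=11 v=1: → [1,15); WM=10
i=11 t=11 v=6: → [1,15); WM=10
i=12 t=16 v=3: → [16,20); WM=15
i=13 t=16 v=5: → [16,20); WM=15
i=14 t=23 v=9: → [23,27); WM=22
i=15 t=24 v=5: → [23,28); WM=23
i=16 t=13 v=8: DROP (t<23-3); WM=23
i=17 t=25 v=3: → [23,29); WM=24
i=18 t=26 v=5: → [23,30); WM=25
i=19 t=25 v=7: → [23,30); WM=25
i=20 t=26 v=7: → [23,30); WM=25
i=21 t=19 v=6: DROP (t<25-3); WM=25
i=22 t=19 v=3: DROP (t<25-3); WM=25

[1,15)=9 [16,20)=5 [23,30)=9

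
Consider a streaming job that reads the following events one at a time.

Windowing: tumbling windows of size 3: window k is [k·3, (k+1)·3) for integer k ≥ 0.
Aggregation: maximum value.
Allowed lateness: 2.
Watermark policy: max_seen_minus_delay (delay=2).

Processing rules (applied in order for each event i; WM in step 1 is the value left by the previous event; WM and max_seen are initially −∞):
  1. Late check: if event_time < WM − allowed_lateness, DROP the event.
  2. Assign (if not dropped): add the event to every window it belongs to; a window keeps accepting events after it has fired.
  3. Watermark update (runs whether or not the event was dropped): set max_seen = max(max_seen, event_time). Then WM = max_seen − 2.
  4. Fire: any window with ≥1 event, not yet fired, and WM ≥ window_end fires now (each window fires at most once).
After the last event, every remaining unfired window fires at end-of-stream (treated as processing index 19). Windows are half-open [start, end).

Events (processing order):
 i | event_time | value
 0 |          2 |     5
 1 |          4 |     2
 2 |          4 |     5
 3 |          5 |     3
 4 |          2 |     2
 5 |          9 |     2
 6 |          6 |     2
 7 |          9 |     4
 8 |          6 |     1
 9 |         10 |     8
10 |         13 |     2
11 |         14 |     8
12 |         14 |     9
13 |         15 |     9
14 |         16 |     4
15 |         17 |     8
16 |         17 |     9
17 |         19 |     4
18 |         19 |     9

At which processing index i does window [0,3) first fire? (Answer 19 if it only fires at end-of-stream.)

i=0 t=2 v=5: → [0,3); WM=0
i=1 t=4 v=2: → [3,6); WM=2
i=2 t=4 v=5: → [3,6); WM=2
i=3 t=5 v=3: → [3,6); WM=3; [0,3) fires=5
i=4 t=2 v=2: → [0,3); WM=3
i=5 t=9 v=2: → [9,12); WM=7; [3,6) fires=5
i=6 t=6 v=2: → [6,9); WM=7
i=7 t=9 v=4: → [9,12); WM=7
i=8 t=6 v=1: → [6,9); WM=7
i=9 t=10 v=8: → [9,12); WM=8
i=10 t=13 v=2: → [12,15); WM=11; [6,9) fires=2
i=11 t=14 v=8: → [12,15); WM=12; [9,12) fires=8
i=12 t=14 v=9: → [12,15); WM=12
i=13 t=15 v=9: → [15,18); WM=13
i=14 t=16 v=4: → [15,18); WM=14
i=15 t=17 v=8: → [15,18); WM=15; [12,15) fires=9
i=16 t=17 v=9: → [15,18); WM=15
i=17 t=19 v=4: → [18,21); WM=17
i=18 t=19 v=9: → [18,21); WM=17

3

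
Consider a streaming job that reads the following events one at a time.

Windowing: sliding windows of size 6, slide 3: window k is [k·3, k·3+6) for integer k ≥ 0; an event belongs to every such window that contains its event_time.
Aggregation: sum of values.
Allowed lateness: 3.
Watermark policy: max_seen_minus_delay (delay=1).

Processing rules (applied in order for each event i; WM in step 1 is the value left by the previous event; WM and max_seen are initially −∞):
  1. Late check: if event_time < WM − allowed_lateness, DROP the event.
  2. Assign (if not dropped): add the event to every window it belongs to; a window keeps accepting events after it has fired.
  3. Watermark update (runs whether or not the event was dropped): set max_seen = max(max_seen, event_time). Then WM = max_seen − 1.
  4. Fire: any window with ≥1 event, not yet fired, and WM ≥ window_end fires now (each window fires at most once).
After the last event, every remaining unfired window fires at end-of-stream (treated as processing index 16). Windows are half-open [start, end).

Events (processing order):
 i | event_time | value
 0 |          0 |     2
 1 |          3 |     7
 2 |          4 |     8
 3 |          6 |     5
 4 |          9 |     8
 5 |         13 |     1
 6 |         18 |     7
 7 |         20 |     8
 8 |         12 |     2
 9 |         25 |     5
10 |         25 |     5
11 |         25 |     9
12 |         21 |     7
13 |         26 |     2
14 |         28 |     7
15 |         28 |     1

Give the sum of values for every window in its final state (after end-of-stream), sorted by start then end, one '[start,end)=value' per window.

i=0 t=0 v=2: → [0,6); WM=-1
i=1 t=3 v=7: → [3,9),[0,6); WM=2
i=2 t=4 v=8: → [3,9),[0,6); WM=3
i=3 t=6 v=5: → [6,12),[3,9); WM=5
i=4 t=9 v=8: → [9,15),[6,12); WM=8; [0,6) fires=17
i=5 t=13 v=1: → [12,18),[9,15); WM=12; [3,9) fires=20 [6,12) fires=13
i=6 t=18 v=7: → [18,24),[15,21); WM=17; [9,15) fires=9
i=7 t=20 v=8: → [18,24),[15,21); WM=19; [12,18) fires=1
i=8 t=12 v=2: DROP (t<19-3); WM=19
i=9 t=25 v=5: → [24,30),[21,27); WM=24; [15,21) fires=15 [18,24) fires=15
i=10 t=25 v=5: → [24,30),[21,27); WM=24
i=11 t=25 v=9: → [24,30),[21,27); WM=24
i=12 t=21 v=7: → [21,27),[18,24); WM=24
i=13 t=26 v=2: → [24,30),[21,27); WM=25
i=14 t=28 v=7: → [27,33),[24,30); WM=27; [21,27) fires=28
i=15 t=28 v=1: → [27,33),[24,30); WM=27

[0,6)=17 [3,9)=20 [6,12)=13 [9,15)=9 [12,18)=1 [15,21)=15 [18,24)=22 [21,27)=28 [24,30)=29 [27,33)=8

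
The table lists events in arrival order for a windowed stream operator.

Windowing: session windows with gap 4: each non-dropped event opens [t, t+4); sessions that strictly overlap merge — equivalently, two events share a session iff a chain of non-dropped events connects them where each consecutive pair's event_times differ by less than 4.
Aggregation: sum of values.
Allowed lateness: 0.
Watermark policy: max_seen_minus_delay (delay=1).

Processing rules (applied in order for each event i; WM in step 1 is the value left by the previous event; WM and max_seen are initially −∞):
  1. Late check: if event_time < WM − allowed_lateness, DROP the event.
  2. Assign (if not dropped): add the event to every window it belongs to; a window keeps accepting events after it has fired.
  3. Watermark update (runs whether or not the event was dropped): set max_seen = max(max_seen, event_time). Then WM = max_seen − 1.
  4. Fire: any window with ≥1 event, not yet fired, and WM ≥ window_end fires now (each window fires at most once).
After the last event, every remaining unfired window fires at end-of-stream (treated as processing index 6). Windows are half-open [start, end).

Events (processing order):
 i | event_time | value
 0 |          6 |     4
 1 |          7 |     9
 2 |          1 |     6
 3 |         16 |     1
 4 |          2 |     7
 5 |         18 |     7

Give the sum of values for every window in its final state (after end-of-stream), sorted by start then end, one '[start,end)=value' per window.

[6,11)=13 [16,22)=8

i=0 t=6 v=4: → [6,10); WM=5
i=1 t=7 v=9: → [6,11); WM=6
i=2 t=1 v=6: DROP (t<6-0); WM=6
i=3 t=16 v=1: → [16,20); WM=15
i=4 t=2 v=7: DROP (t<15-0); WM=15
i=5 t=18 v=7: → [16,22); WM=17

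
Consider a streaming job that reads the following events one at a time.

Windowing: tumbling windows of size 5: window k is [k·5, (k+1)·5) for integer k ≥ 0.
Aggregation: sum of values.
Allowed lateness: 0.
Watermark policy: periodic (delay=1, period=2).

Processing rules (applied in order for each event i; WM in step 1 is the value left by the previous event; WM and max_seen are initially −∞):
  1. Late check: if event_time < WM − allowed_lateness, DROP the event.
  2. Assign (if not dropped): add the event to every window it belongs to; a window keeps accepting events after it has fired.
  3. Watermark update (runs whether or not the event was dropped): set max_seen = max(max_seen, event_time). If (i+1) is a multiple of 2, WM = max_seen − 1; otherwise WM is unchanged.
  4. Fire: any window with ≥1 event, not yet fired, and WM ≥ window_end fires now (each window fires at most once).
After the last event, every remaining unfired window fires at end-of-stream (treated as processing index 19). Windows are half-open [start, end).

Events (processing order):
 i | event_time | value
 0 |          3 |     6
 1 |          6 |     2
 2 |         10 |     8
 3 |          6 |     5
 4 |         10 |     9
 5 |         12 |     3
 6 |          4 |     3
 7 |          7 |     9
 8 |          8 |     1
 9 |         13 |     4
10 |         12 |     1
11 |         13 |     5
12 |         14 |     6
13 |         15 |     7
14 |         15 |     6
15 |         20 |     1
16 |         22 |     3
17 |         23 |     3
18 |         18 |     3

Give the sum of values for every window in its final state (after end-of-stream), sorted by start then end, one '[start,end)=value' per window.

[0,5)=6 [5,10)=7 [10,15)=36 [15,20)=13 [20,25)=7

i=0 t=3 v=6: → [0,5); WM=−∞
i=1 t=6 v=2: → [5,10); WM=5; [0,5) fires=6
i=2 t=10 v=8: → [10,15); WM=5
i=3 t=6 v=5: → [5,10); WM=9
i=4 t=10 v=9: → [10,15); WM=9
i=5 t=12 v=3: → [10,15); WM=11; [5,10) fires=7
i=6 t=4 v=3: DROP (t<11-0); WM=11
i=7 t=7 v=9: DROP (t<11-0); WM=11
i=8 t=8 v=1: DROP (t<11-0); WM=11
i=9 t=13 v=4: → [10,15); WM=12
i=10 t=12 v=1: → [10,15); WM=12
i=11 t=13 v=5: → [10,15); WM=12
i=12 t=14 v=6: → [10,15); WM=12
i=13 t=15 v=7: → [15,20); WM=14
i=14 t=15 v=6: → [15,20); WM=14
i=15 t=20 v=1: → [20,25); WM=19; [10,15) fires=36
i=16 t=22 v=3: → [20,25); WM=19
i=17 t=23 v=3: → [20,25); WM=22; [15,20) fires=13
i=18 t=18 v=3: DROP (t<22-0); WM=22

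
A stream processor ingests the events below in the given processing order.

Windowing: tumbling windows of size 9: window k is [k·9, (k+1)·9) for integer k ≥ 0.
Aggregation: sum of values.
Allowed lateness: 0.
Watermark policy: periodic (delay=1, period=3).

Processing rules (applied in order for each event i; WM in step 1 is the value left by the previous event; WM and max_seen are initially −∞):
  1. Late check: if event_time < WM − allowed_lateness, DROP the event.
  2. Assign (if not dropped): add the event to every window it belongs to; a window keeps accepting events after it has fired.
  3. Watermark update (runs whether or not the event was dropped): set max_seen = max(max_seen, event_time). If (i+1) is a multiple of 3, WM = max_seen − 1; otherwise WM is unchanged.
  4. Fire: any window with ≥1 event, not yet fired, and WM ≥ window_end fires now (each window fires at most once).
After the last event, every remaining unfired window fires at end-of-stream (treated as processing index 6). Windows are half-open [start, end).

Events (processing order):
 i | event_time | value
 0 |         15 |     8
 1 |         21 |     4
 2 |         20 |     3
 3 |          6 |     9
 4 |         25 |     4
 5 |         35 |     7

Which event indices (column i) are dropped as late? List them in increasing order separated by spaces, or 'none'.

3

i=0 t=15 v=8: → [9,18); WM=−∞
i=1 t=21 v=4: → [18,27); WM=−∞
i=2 t=20 v=3: → [18,27); WM=20; [9,18) fires=8
i=3 t=6 v=9: DROP (t<20-0); WM=20
i=4 t=25 v=4: → [18,27); WM=20
i=5 t=35 v=7: → [27,36); WM=34; [18,27) fires=11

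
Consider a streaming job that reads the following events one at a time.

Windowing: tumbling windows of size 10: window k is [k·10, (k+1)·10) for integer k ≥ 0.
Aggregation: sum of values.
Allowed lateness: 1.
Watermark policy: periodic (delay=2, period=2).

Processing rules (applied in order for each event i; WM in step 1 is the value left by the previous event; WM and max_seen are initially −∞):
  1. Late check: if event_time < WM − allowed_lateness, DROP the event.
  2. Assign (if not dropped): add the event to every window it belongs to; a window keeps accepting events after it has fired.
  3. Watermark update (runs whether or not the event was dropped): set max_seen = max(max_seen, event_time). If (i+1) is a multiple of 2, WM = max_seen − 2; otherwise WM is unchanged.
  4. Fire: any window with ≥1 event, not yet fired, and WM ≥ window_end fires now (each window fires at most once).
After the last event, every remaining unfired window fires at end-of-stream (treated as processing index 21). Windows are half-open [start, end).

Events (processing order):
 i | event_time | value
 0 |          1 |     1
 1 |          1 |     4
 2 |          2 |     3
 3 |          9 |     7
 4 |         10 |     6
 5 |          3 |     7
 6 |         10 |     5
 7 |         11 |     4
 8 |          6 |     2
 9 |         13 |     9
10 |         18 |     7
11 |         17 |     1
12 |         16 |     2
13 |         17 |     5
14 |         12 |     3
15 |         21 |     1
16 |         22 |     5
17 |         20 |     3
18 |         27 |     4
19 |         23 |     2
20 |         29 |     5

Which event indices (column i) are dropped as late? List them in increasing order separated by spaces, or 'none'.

5 8 14

i=0 t=1 v=1: → [0,10); WM=−∞
i=1 t=1 v=4: → [0,10); WM=-1
i=2 t=2 v=3: → [0,10); WM=-1
i=3 t=9 v=7: → [0,10); WM=7
i=4 t=10 v=6: → [10,20); WM=7
i=5 t=3 v=7: DROP (t<7-1); WM=8
i=6 t=10 v=5: → [10,20); WM=8
i=7 t=11 v=4: → [10,20); WM=9
i=8 t=6 v=2: DROP (t<9-1); WM=9
i=9 t=13 v=9: → [10,20); WM=11; [0,10) fires=15
i=10 t=18 v=7: → [10,20); WM=11
i=11 t=17 v=1: → [10,20); WM=16
i=12 t=16 v=2: → [10,20); WM=16
i=13 t=17 v=5: → [10,20); WM=16
i=14 t=12 v=3: DROP (t<16-1); WM=16
i=15 t=21 v=1: → [20,30); WM=19
i=16 t=22 v=5: → [20,30); WM=19
i=17 t=20 v=3: → [20,30); WM=20; [10,20) fires=39
i=18 t=27 v=4: → [20,30); WM=20
i=19 t=23 v=2: → [20,30); WM=25
i=20 t=29 v=5: → [20,30); WM=25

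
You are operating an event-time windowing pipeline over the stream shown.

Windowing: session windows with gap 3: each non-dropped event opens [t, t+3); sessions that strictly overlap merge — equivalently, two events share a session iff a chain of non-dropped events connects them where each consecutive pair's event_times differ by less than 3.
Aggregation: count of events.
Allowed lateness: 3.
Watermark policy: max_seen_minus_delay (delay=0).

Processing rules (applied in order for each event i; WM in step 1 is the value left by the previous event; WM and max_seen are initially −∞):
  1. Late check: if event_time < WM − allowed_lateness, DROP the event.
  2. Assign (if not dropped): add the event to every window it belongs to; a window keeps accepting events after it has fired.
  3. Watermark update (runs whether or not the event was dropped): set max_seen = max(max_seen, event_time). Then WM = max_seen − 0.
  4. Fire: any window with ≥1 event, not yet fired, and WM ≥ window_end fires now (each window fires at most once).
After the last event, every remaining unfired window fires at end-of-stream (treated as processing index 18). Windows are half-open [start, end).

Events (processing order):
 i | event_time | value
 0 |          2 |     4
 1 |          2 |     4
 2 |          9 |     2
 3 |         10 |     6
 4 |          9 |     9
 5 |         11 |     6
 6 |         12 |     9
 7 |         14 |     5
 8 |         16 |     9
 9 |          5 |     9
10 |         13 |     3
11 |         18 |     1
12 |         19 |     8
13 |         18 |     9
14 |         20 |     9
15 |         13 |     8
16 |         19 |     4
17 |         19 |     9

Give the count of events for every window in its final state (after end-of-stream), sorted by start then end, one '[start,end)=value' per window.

[2,5)=2 [9,23)=14

i=0 t=2 v=4: → [2,5); WM=2
i=1 t=2 v=4: → [2,5); WM=2
i=2 t=9 v=2: → [9,12); WM=9
i=3 t=10 v=6: → [9,13); WM=10
i=4 t=9 v=9: → [9,13); WM=10
i=5 t=11 v=6: → [9,14); WM=11
i=6 t=12 v=9: → [9,15); WM=12
i=7 t=14 v=5: → [9,17); WM=14
i=8 t=16 v=9: → [9,19); WM=16
i=9 t=5 v=9: DROP (t<16-3); WM=16
i=10 t=13 v=3: → [9,19); WM=16
i=11 t=18 v=1: → [9,21); WM=18
i=12 t=19 v=8: → [9,22); WM=19
i=13 t=18 v=9: → [9,22); WM=19
i=14 t=20 v=9: → [9,23); WM=20
i=15 t=13 v=8: DROP (t<20-3); WM=20
i=16 t=19 v=4: → [9,23); WM=20
i=17 t=19 v=9: → [9,23); WM=20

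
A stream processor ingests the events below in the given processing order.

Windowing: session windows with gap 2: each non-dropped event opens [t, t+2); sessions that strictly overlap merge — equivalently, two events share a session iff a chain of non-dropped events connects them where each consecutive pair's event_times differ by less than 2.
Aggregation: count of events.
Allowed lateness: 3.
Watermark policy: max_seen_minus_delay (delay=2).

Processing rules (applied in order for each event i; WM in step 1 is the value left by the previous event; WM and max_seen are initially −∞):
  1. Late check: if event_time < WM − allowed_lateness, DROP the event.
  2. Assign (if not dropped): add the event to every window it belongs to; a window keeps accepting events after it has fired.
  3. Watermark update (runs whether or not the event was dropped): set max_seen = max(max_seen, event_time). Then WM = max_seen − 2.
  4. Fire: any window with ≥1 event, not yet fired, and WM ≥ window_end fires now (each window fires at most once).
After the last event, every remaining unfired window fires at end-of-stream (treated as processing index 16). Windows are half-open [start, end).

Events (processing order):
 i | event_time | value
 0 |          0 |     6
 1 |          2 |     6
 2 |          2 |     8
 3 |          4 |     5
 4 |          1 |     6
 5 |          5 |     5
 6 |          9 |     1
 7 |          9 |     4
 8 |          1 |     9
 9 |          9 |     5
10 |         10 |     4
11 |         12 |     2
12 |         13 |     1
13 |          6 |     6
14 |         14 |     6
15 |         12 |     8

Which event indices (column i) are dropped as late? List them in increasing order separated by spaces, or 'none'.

i=0 t=0 v=6: → [0,2); WM=-2
i=1 t=2 v=6: → [2,4); WM=0
i=2 t=2 v=8: → [2,4); WM=0
i=3 t=4 v=5: → [4,6); WM=2
i=4 t=1 v=6: → [0,4); WM=2
i=5 t=5 v=5: → [4,7); WM=3
i=6 t=9 v=1: → [9,11); WM=7
i=7 t=9 v=4: → [9,11); WM=7
i=8 t=1 v=9: DROP (t<7-3); WM=7
i=9 t=9 v=5: → [9,11); WM=7
i=10 t=10 v=4: → [9,12); WM=8
i=11 t=12 v=2: → [12,14); WM=10
i=12 t=13 v=1: → [12,15); WM=11
i=13 t=6 v=6: DROP (t<11-3); WM=11
i=14 t=14 v=6: → [12,16); WM=12
i=15 t=12 v=8: → [12,16); WM=12

8 13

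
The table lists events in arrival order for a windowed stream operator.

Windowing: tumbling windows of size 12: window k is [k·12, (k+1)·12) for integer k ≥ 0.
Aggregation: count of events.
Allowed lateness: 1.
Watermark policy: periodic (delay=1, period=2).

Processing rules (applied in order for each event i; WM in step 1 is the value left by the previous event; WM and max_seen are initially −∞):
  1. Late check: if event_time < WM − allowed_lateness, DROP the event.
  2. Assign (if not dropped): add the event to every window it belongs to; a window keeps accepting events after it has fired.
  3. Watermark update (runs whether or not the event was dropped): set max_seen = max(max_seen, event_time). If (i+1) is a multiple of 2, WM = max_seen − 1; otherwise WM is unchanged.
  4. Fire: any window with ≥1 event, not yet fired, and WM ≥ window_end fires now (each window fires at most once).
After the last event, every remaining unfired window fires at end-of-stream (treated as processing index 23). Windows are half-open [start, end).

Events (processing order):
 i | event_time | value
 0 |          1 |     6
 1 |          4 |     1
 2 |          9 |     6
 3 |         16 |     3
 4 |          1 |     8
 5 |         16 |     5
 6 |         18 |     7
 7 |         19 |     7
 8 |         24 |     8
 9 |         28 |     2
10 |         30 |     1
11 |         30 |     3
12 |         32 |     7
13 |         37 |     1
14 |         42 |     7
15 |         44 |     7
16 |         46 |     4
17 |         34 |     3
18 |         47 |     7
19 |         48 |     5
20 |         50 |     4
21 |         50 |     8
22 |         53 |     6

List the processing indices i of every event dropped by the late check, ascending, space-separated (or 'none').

i=0 t=1 v=6: → [0,12); WM=−∞
i=1 t=4 v=1: → [0,12); WM=3
i=2 t=9 v=6: → [0,12); WM=3
i=3 t=16 v=3: → [12,24); WM=15; [0,12) fires=3
i=4 t=1 v=8: DROP (t<15-1); WM=15
i=5 t=16 v=5: → [12,24); WM=15
i=6 t=18 v=7: → [12,24); WM=15
i=7 t=19 v=7: → [12,24); WM=18
i=8 t=24 v=8: → [24,36); WM=18
i=9 t=28 v=2: → [24,36); WM=27; [12,24) fires=4
i=10 t=30 v=1: → [24,36); WM=27
i=11 t=30 v=3: → [24,36); WM=29
i=12 t=32 v=7: → [24,36); WM=29
i=13 t=37 v=1: → [36,48); WM=36; [24,36) fires=5
i=14 t=42 v=7: → [36,48); WM=36
i=15 t=44 v=7: → [36,48); WM=43
i=16 t=46 v=4: → [36,48); WM=43
i=17 t=34 v=3: DROP (t<43-1); WM=45
i=18 t=47 v=7: → [36,48); WM=45
i=19 t=48 v=5: → [48,60); WM=47
i=20 t=50 v=4: → [48,60); WM=47
i=21 t=50 v=8: → [48,60); WM=49; [36,48) fires=5
i=22 t=53 v=6: → [48,60); WM=49

4 17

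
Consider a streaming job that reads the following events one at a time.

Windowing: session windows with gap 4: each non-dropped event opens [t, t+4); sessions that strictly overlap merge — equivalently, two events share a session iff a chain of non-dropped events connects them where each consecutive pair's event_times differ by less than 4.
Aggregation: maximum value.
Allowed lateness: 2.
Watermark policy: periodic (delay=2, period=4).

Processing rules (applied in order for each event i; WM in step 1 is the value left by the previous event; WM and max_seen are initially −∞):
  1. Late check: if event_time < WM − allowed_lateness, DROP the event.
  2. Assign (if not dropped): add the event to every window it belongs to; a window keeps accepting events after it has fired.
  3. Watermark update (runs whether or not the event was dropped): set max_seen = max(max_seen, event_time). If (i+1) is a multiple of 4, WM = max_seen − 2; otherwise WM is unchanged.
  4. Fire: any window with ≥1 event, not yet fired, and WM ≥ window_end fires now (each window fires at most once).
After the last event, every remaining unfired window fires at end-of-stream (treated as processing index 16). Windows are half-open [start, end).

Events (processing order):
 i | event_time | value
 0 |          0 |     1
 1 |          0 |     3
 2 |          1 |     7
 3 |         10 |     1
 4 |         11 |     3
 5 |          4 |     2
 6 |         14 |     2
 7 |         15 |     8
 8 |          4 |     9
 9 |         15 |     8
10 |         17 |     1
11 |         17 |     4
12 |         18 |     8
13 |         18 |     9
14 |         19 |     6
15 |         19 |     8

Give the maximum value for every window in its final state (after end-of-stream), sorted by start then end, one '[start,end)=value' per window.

i=0 t=0 v=1: → [0,4); WM=−∞
i=1 t=0 v=3: → [0,4); WM=−∞
i=2 t=1 v=7: → [0,5); WM=−∞
i=3 t=10 v=1: → [10,14); WM=8
i=4 t=11 v=3: → [10,15); WM=8
i=5 t=4 v=2: DROP (t<8-2); WM=8
i=6 t=14 v=2: → [10,18); WM=8
i=7 t=15 v=8: → [10,19); WM=13
i=8 t=4 v=9: DROP (t<13-2); WM=13
i=9 t=15 v=8: → [10,19); WM=13
i=10 t=17 v=1: → [10,21); WM=13
i=11 t=17 v=4: → [10,21); WM=15
i=12 t=18 v=8: → [10,22); WM=15
i=13 t=18 v=9: → [10,22); WM=15
i=14 t=19 v=6: → [10,23); WM=15
i=15 t=19 v=8: → [10,23); WM=17

[0,5)=7 [10,23)=9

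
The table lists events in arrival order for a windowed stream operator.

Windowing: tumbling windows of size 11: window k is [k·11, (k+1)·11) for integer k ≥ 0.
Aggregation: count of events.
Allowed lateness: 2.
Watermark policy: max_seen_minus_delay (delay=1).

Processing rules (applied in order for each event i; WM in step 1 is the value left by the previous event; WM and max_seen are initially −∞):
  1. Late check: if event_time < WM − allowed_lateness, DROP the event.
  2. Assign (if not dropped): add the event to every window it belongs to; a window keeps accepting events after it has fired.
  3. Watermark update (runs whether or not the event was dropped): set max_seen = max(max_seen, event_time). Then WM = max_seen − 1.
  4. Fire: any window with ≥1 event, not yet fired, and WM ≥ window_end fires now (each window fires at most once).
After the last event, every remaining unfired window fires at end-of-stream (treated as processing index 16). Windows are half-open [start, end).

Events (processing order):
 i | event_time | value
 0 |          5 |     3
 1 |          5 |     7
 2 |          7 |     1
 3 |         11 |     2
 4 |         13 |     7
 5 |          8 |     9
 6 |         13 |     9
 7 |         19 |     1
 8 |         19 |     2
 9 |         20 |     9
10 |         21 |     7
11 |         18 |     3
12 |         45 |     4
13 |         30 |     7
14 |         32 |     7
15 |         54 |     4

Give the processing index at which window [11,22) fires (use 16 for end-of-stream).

i=0 t=5 v=3: → [0,11); WM=4
i=1 t=5 v=7: → [0,11); WM=4
i=2 t=7 v=1: → [0,11); WM=6
i=3 t=11 v=2: → [11,22); WM=10
i=4 t=13 v=7: → [11,22); WM=12; [0,11) fires=3
i=5 t=8 v=9: DROP (t<12-2); WM=12
i=6 t=13 v=9: → [11,22); WM=12
i=7 t=19 v=1: → [11,22); WM=18
i=8 t=19 v=2: → [11,22); WM=18
i=9 t=20 v=9: → [11,22); WM=19
i=10 t=21 v=7: → [11,22); WM=20
i=11 t=18 v=3: → [11,22); WM=20
i=12 t=45 v=4: → [44,55); WM=44; [11,22) fires=8
i=13 t=30 v=7: DROP (t<44-2); WM=44
i=14 t=32 v=7: DROP (t<44-2); WM=44
i=15 t=54 v=4: → [44,55); WM=53

12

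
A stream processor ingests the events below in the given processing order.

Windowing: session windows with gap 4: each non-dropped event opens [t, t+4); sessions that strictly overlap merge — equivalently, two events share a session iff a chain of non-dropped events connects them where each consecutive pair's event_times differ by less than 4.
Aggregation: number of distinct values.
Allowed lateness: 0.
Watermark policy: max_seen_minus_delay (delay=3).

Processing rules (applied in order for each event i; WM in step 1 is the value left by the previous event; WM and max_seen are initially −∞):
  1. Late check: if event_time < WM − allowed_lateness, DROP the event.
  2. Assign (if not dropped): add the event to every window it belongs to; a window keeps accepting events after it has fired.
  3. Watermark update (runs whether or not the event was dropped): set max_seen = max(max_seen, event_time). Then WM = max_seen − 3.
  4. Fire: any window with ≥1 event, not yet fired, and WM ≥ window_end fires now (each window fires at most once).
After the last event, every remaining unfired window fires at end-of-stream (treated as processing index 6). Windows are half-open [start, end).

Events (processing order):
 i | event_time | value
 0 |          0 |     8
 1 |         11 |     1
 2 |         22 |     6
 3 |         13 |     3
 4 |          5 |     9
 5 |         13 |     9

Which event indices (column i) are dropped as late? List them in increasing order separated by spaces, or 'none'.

i=0 t=0 v=8: → [0,4); WM=-3
i=1 t=11 v=1: → [11,15); WM=8
i=2 t=22 v=6: → [22,26); WM=19
i=3 t=13 v=3: DROP (t<19-0); WM=19
i=4 t=5 v=9: DROP (t<19-0); WM=19
i=5 t=13 v=9: DROP (t<19-0); WM=19

3 4 5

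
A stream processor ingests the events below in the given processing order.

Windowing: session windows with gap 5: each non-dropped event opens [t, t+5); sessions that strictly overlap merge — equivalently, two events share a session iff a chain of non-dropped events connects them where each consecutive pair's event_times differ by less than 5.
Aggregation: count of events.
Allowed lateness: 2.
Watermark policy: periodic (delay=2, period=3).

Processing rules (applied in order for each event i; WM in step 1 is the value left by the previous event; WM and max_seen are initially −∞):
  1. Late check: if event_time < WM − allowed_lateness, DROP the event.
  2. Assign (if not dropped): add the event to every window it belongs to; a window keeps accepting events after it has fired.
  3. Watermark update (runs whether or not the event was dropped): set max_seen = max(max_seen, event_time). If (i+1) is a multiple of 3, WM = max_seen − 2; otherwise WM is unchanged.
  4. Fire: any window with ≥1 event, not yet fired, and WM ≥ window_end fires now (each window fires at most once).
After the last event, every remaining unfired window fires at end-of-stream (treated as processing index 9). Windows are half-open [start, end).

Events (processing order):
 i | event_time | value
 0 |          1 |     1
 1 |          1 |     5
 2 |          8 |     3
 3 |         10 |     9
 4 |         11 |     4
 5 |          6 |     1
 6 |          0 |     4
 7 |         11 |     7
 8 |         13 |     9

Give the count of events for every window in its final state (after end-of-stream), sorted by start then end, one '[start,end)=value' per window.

i=0 t=1 v=1: → [1,6); WM=−∞
i=1 t=1 v=5: → [1,6); WM=−∞
i=2 t=8 v=3: → [8,13); WM=6
i=3 t=10 v=9: → [8,15); WM=6
i=4 t=11 v=4: → [8,16); WM=6
i=5 t=6 v=1: → [6,16); WM=9
i=6 t=0 v=4: DROP (t<9-2); WM=9
i=7 t=11 v=7: → [6,16); WM=9
i=8 t=13 v=9: → [6,18); WM=11

[1,6)=2 [6,18)=6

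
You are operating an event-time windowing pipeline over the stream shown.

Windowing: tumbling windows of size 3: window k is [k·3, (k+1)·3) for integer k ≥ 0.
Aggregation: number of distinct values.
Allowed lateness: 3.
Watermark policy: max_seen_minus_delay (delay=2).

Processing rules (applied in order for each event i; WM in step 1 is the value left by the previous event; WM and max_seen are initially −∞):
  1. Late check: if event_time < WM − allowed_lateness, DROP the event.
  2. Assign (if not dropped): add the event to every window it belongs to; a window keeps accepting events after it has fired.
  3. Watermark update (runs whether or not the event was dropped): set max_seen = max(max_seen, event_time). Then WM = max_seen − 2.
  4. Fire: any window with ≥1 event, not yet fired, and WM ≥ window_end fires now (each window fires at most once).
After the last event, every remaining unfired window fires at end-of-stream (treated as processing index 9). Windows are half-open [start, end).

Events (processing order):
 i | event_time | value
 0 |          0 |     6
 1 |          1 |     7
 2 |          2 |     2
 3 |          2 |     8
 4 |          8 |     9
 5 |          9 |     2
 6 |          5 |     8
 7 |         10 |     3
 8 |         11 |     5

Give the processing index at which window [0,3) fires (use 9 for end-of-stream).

i=0 t=0 v=6: → [0,3); WM=-2
i=1 t=1 v=7: → [0,3); WM=-1
i=2 t=2 v=2: → [0,3); WM=0
i=3 t=2 v=8: → [0,3); WM=0
i=4 t=8 v=9: → [6,9); WM=6; [0,3) fires=4
i=5 t=9 v=2: → [9,12); WM=7
i=6 t=5 v=8: → [3,6); WM=7; [3,6) fires=1
i=7 t=10 v=3: → [9,12); WM=8
i=8 t=11 v=5: → [9,12); WM=9; [6,9) fires=1

4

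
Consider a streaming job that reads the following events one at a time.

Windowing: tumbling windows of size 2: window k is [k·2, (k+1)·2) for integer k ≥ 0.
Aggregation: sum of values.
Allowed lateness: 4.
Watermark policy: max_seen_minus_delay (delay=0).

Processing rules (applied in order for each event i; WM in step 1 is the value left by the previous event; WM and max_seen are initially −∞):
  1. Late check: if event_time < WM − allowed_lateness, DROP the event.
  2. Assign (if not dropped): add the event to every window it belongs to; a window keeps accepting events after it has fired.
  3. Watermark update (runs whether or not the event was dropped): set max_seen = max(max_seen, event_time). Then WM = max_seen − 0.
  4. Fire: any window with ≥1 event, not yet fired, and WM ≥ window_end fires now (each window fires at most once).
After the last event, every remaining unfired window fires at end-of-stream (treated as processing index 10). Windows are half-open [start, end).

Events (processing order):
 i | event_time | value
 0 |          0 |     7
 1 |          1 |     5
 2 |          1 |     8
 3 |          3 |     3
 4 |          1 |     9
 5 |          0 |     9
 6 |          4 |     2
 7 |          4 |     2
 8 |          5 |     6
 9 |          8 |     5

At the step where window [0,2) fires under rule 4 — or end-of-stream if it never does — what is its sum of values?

20

i=0 t=0 v=7: → [0,2); WM=0
i=1 t=1 v=5: → [0,2); WM=1
i=2 t=1 v=8: → [0,2); WM=1
i=3 t=3 v=3: → [2,4); WM=3; [0,2) fires=20
i=4 t=1 v=9: → [0,2); WM=3
i=5 t=0 v=9: → [0,2); WM=3
i=6 t=4 v=2: → [4,6); WM=4; [2,4) fires=3
i=7 t=4 v=2: → [4,6); WM=4
i=8 t=5 v=6: → [4,6); WM=5
i=9 t=8 v=5: → [8,10); WM=8; [4,6) fires=10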